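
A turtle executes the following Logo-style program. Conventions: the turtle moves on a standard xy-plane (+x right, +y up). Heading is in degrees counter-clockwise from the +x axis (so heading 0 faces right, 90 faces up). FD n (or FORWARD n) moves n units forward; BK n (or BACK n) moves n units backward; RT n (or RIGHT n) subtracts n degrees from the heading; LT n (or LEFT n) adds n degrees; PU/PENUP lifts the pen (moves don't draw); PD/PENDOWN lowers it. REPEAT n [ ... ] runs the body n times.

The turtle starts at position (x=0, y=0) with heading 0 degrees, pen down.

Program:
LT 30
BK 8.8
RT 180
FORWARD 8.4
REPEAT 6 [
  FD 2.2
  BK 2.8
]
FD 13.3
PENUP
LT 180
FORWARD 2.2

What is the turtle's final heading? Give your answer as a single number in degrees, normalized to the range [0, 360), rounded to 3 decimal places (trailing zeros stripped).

Executing turtle program step by step:
Start: pos=(0,0), heading=0, pen down
LT 30: heading 0 -> 30
BK 8.8: (0,0) -> (-7.621,-4.4) [heading=30, draw]
RT 180: heading 30 -> 210
FD 8.4: (-7.621,-4.4) -> (-14.896,-8.6) [heading=210, draw]
REPEAT 6 [
  -- iteration 1/6 --
  FD 2.2: (-14.896,-8.6) -> (-16.801,-9.7) [heading=210, draw]
  BK 2.8: (-16.801,-9.7) -> (-14.376,-8.3) [heading=210, draw]
  -- iteration 2/6 --
  FD 2.2: (-14.376,-8.3) -> (-16.281,-9.4) [heading=210, draw]
  BK 2.8: (-16.281,-9.4) -> (-13.856,-8) [heading=210, draw]
  -- iteration 3/6 --
  FD 2.2: (-13.856,-8) -> (-15.762,-9.1) [heading=210, draw]
  BK 2.8: (-15.762,-9.1) -> (-13.337,-7.7) [heading=210, draw]
  -- iteration 4/6 --
  FD 2.2: (-13.337,-7.7) -> (-15.242,-8.8) [heading=210, draw]
  BK 2.8: (-15.242,-8.8) -> (-12.817,-7.4) [heading=210, draw]
  -- iteration 5/6 --
  FD 2.2: (-12.817,-7.4) -> (-14.722,-8.5) [heading=210, draw]
  BK 2.8: (-14.722,-8.5) -> (-12.298,-7.1) [heading=210, draw]
  -- iteration 6/6 --
  FD 2.2: (-12.298,-7.1) -> (-14.203,-8.2) [heading=210, draw]
  BK 2.8: (-14.203,-8.2) -> (-11.778,-6.8) [heading=210, draw]
]
FD 13.3: (-11.778,-6.8) -> (-23.296,-13.45) [heading=210, draw]
PU: pen up
LT 180: heading 210 -> 30
FD 2.2: (-23.296,-13.45) -> (-21.391,-12.35) [heading=30, move]
Final: pos=(-21.391,-12.35), heading=30, 15 segment(s) drawn

Answer: 30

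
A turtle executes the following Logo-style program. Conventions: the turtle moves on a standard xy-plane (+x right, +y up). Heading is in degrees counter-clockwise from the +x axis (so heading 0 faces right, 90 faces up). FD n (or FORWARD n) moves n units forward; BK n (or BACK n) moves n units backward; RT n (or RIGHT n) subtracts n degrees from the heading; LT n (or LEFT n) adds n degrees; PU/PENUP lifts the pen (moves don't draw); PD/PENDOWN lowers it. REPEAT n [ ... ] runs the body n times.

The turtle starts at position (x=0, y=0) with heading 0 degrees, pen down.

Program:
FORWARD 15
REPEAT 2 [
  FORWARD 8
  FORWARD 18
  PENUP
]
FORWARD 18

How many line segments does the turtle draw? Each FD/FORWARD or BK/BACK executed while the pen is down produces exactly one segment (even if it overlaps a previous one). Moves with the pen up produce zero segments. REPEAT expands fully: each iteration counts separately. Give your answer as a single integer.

Executing turtle program step by step:
Start: pos=(0,0), heading=0, pen down
FD 15: (0,0) -> (15,0) [heading=0, draw]
REPEAT 2 [
  -- iteration 1/2 --
  FD 8: (15,0) -> (23,0) [heading=0, draw]
  FD 18: (23,0) -> (41,0) [heading=0, draw]
  PU: pen up
  -- iteration 2/2 --
  FD 8: (41,0) -> (49,0) [heading=0, move]
  FD 18: (49,0) -> (67,0) [heading=0, move]
  PU: pen up
]
FD 18: (67,0) -> (85,0) [heading=0, move]
Final: pos=(85,0), heading=0, 3 segment(s) drawn
Segments drawn: 3

Answer: 3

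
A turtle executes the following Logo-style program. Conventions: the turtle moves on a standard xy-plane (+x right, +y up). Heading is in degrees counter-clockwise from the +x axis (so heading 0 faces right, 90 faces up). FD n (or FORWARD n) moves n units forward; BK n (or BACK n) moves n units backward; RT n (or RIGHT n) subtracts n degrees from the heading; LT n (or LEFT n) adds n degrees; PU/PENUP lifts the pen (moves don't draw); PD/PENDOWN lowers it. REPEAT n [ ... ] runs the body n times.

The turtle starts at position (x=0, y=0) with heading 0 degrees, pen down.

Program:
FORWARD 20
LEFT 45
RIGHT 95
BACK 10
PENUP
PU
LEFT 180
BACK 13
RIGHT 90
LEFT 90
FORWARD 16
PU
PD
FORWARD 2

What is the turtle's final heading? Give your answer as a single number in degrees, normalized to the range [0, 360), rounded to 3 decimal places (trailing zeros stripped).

Executing turtle program step by step:
Start: pos=(0,0), heading=0, pen down
FD 20: (0,0) -> (20,0) [heading=0, draw]
LT 45: heading 0 -> 45
RT 95: heading 45 -> 310
BK 10: (20,0) -> (13.572,7.66) [heading=310, draw]
PU: pen up
PU: pen up
LT 180: heading 310 -> 130
BK 13: (13.572,7.66) -> (21.928,-2.298) [heading=130, move]
RT 90: heading 130 -> 40
LT 90: heading 40 -> 130
FD 16: (21.928,-2.298) -> (11.644,9.959) [heading=130, move]
PU: pen up
PD: pen down
FD 2: (11.644,9.959) -> (10.358,11.491) [heading=130, draw]
Final: pos=(10.358,11.491), heading=130, 3 segment(s) drawn

Answer: 130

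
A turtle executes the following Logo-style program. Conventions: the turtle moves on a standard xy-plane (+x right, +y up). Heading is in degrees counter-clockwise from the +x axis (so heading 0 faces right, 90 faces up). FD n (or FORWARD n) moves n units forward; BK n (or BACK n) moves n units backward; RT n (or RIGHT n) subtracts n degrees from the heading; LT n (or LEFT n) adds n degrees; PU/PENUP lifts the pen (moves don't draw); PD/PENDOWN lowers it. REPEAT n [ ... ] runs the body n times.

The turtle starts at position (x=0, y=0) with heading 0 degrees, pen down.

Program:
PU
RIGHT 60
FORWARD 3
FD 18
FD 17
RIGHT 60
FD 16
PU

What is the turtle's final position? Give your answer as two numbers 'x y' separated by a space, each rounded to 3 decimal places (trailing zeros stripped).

Answer: 11 -46.765

Derivation:
Executing turtle program step by step:
Start: pos=(0,0), heading=0, pen down
PU: pen up
RT 60: heading 0 -> 300
FD 3: (0,0) -> (1.5,-2.598) [heading=300, move]
FD 18: (1.5,-2.598) -> (10.5,-18.187) [heading=300, move]
FD 17: (10.5,-18.187) -> (19,-32.909) [heading=300, move]
RT 60: heading 300 -> 240
FD 16: (19,-32.909) -> (11,-46.765) [heading=240, move]
PU: pen up
Final: pos=(11,-46.765), heading=240, 0 segment(s) drawn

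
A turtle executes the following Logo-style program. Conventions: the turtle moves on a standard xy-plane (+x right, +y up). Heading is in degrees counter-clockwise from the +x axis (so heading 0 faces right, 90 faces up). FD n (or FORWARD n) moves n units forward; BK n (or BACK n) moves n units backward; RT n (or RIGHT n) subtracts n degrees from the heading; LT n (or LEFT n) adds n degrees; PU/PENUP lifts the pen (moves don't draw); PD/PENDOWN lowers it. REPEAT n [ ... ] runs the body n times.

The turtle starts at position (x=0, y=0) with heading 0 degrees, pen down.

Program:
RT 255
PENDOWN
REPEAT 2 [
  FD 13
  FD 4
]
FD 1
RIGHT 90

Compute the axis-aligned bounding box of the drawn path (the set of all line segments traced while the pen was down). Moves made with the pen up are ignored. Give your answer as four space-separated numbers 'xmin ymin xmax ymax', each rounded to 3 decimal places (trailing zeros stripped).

Answer: -9.059 0 0 33.807

Derivation:
Executing turtle program step by step:
Start: pos=(0,0), heading=0, pen down
RT 255: heading 0 -> 105
PD: pen down
REPEAT 2 [
  -- iteration 1/2 --
  FD 13: (0,0) -> (-3.365,12.557) [heading=105, draw]
  FD 4: (-3.365,12.557) -> (-4.4,16.421) [heading=105, draw]
  -- iteration 2/2 --
  FD 13: (-4.4,16.421) -> (-7.765,28.978) [heading=105, draw]
  FD 4: (-7.765,28.978) -> (-8.8,32.841) [heading=105, draw]
]
FD 1: (-8.8,32.841) -> (-9.059,33.807) [heading=105, draw]
RT 90: heading 105 -> 15
Final: pos=(-9.059,33.807), heading=15, 5 segment(s) drawn

Segment endpoints: x in {-9.059, -8.8, -7.765, -4.4, -3.365, 0}, y in {0, 12.557, 16.421, 28.978, 32.841, 33.807}
xmin=-9.059, ymin=0, xmax=0, ymax=33.807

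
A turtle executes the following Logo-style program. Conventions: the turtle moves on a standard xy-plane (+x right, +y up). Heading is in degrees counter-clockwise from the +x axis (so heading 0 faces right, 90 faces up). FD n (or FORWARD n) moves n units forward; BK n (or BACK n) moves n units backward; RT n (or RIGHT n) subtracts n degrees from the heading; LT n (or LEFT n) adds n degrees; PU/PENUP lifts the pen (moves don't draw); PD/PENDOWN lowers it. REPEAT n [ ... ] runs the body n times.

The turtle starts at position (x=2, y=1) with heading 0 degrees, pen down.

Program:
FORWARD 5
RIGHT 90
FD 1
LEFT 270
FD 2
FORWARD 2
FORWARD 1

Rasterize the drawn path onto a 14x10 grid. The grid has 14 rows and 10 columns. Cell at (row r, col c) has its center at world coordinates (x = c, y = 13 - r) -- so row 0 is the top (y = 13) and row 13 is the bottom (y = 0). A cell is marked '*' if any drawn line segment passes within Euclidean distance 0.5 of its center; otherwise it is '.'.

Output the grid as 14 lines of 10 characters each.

Segment 0: (2,1) -> (7,1)
Segment 1: (7,1) -> (7,0)
Segment 2: (7,0) -> (5,0)
Segment 3: (5,0) -> (3,0)
Segment 4: (3,0) -> (2,0)

Answer: ..........
..........
..........
..........
..........
..........
..........
..........
..........
..........
..........
..........
..******..
..******..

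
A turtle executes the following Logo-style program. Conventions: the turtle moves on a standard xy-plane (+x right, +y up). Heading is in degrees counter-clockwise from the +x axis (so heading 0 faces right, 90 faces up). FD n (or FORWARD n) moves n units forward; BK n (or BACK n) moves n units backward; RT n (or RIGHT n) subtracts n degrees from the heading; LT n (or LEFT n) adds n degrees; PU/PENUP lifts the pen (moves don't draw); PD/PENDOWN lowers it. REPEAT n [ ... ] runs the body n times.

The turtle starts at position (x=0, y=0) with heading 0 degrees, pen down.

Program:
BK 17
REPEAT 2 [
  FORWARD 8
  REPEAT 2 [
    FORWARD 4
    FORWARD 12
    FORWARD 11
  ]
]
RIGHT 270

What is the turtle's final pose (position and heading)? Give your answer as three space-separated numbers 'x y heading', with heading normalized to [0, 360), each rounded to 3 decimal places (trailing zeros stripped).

Executing turtle program step by step:
Start: pos=(0,0), heading=0, pen down
BK 17: (0,0) -> (-17,0) [heading=0, draw]
REPEAT 2 [
  -- iteration 1/2 --
  FD 8: (-17,0) -> (-9,0) [heading=0, draw]
  REPEAT 2 [
    -- iteration 1/2 --
    FD 4: (-9,0) -> (-5,0) [heading=0, draw]
    FD 12: (-5,0) -> (7,0) [heading=0, draw]
    FD 11: (7,0) -> (18,0) [heading=0, draw]
    -- iteration 2/2 --
    FD 4: (18,0) -> (22,0) [heading=0, draw]
    FD 12: (22,0) -> (34,0) [heading=0, draw]
    FD 11: (34,0) -> (45,0) [heading=0, draw]
  ]
  -- iteration 2/2 --
  FD 8: (45,0) -> (53,0) [heading=0, draw]
  REPEAT 2 [
    -- iteration 1/2 --
    FD 4: (53,0) -> (57,0) [heading=0, draw]
    FD 12: (57,0) -> (69,0) [heading=0, draw]
    FD 11: (69,0) -> (80,0) [heading=0, draw]
    -- iteration 2/2 --
    FD 4: (80,0) -> (84,0) [heading=0, draw]
    FD 12: (84,0) -> (96,0) [heading=0, draw]
    FD 11: (96,0) -> (107,0) [heading=0, draw]
  ]
]
RT 270: heading 0 -> 90
Final: pos=(107,0), heading=90, 15 segment(s) drawn

Answer: 107 0 90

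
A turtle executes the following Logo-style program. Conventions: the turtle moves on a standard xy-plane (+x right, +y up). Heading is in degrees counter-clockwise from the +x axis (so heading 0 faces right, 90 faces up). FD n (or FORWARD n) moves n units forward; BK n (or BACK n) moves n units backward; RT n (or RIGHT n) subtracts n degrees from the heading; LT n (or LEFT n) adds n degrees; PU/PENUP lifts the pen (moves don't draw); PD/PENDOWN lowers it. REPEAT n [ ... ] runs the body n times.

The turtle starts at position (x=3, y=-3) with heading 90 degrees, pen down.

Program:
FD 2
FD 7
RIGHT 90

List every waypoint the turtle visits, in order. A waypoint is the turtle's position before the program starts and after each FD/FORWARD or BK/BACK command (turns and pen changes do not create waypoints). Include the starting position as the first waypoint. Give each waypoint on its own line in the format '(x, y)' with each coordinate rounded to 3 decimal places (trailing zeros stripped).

Executing turtle program step by step:
Start: pos=(3,-3), heading=90, pen down
FD 2: (3,-3) -> (3,-1) [heading=90, draw]
FD 7: (3,-1) -> (3,6) [heading=90, draw]
RT 90: heading 90 -> 0
Final: pos=(3,6), heading=0, 2 segment(s) drawn
Waypoints (3 total):
(3, -3)
(3, -1)
(3, 6)

Answer: (3, -3)
(3, -1)
(3, 6)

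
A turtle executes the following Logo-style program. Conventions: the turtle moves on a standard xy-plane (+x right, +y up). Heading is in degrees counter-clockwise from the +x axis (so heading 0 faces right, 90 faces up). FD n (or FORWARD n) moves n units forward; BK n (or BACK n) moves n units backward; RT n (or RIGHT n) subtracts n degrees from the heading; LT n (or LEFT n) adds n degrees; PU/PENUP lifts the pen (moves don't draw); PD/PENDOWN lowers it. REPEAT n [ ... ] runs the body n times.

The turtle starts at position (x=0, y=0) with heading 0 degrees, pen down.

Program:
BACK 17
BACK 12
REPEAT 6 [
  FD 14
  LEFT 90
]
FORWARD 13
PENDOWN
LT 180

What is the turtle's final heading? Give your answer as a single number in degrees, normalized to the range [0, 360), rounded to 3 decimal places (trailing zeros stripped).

Executing turtle program step by step:
Start: pos=(0,0), heading=0, pen down
BK 17: (0,0) -> (-17,0) [heading=0, draw]
BK 12: (-17,0) -> (-29,0) [heading=0, draw]
REPEAT 6 [
  -- iteration 1/6 --
  FD 14: (-29,0) -> (-15,0) [heading=0, draw]
  LT 90: heading 0 -> 90
  -- iteration 2/6 --
  FD 14: (-15,0) -> (-15,14) [heading=90, draw]
  LT 90: heading 90 -> 180
  -- iteration 3/6 --
  FD 14: (-15,14) -> (-29,14) [heading=180, draw]
  LT 90: heading 180 -> 270
  -- iteration 4/6 --
  FD 14: (-29,14) -> (-29,0) [heading=270, draw]
  LT 90: heading 270 -> 0
  -- iteration 5/6 --
  FD 14: (-29,0) -> (-15,0) [heading=0, draw]
  LT 90: heading 0 -> 90
  -- iteration 6/6 --
  FD 14: (-15,0) -> (-15,14) [heading=90, draw]
  LT 90: heading 90 -> 180
]
FD 13: (-15,14) -> (-28,14) [heading=180, draw]
PD: pen down
LT 180: heading 180 -> 0
Final: pos=(-28,14), heading=0, 9 segment(s) drawn

Answer: 0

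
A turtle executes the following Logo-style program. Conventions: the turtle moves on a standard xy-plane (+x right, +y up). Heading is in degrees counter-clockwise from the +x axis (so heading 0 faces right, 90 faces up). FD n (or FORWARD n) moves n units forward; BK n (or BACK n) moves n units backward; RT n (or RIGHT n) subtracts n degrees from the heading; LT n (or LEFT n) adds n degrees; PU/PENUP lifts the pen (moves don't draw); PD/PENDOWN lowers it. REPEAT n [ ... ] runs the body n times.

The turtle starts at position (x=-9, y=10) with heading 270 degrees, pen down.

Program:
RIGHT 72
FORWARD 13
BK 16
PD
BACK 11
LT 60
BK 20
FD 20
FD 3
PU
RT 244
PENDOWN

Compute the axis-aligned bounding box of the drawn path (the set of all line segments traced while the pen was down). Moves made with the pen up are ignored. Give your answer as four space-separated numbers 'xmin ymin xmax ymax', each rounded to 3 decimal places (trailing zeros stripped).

Answer: -21.364 5.983 8.473 33.889

Derivation:
Executing turtle program step by step:
Start: pos=(-9,10), heading=270, pen down
RT 72: heading 270 -> 198
FD 13: (-9,10) -> (-21.364,5.983) [heading=198, draw]
BK 16: (-21.364,5.983) -> (-6.147,10.927) [heading=198, draw]
PD: pen down
BK 11: (-6.147,10.927) -> (4.315,14.326) [heading=198, draw]
LT 60: heading 198 -> 258
BK 20: (4.315,14.326) -> (8.473,33.889) [heading=258, draw]
FD 20: (8.473,33.889) -> (4.315,14.326) [heading=258, draw]
FD 3: (4.315,14.326) -> (3.691,11.392) [heading=258, draw]
PU: pen up
RT 244: heading 258 -> 14
PD: pen down
Final: pos=(3.691,11.392), heading=14, 6 segment(s) drawn

Segment endpoints: x in {-21.364, -9, -6.147, 3.691, 4.315, 8.473}, y in {5.983, 10, 10.927, 11.392, 14.326, 33.889}
xmin=-21.364, ymin=5.983, xmax=8.473, ymax=33.889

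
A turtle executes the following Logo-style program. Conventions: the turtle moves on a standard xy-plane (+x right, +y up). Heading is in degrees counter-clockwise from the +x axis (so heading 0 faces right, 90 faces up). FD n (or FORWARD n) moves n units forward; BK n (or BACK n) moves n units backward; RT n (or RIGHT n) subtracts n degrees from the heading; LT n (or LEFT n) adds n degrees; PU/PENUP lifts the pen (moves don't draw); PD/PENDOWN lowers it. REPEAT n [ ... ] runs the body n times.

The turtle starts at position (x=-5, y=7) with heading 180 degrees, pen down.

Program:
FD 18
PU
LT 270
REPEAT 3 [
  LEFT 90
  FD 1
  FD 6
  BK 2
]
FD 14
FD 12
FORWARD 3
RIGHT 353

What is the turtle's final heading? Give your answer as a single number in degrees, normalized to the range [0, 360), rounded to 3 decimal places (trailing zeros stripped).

Executing turtle program step by step:
Start: pos=(-5,7), heading=180, pen down
FD 18: (-5,7) -> (-23,7) [heading=180, draw]
PU: pen up
LT 270: heading 180 -> 90
REPEAT 3 [
  -- iteration 1/3 --
  LT 90: heading 90 -> 180
  FD 1: (-23,7) -> (-24,7) [heading=180, move]
  FD 6: (-24,7) -> (-30,7) [heading=180, move]
  BK 2: (-30,7) -> (-28,7) [heading=180, move]
  -- iteration 2/3 --
  LT 90: heading 180 -> 270
  FD 1: (-28,7) -> (-28,6) [heading=270, move]
  FD 6: (-28,6) -> (-28,0) [heading=270, move]
  BK 2: (-28,0) -> (-28,2) [heading=270, move]
  -- iteration 3/3 --
  LT 90: heading 270 -> 0
  FD 1: (-28,2) -> (-27,2) [heading=0, move]
  FD 6: (-27,2) -> (-21,2) [heading=0, move]
  BK 2: (-21,2) -> (-23,2) [heading=0, move]
]
FD 14: (-23,2) -> (-9,2) [heading=0, move]
FD 12: (-9,2) -> (3,2) [heading=0, move]
FD 3: (3,2) -> (6,2) [heading=0, move]
RT 353: heading 0 -> 7
Final: pos=(6,2), heading=7, 1 segment(s) drawn

Answer: 7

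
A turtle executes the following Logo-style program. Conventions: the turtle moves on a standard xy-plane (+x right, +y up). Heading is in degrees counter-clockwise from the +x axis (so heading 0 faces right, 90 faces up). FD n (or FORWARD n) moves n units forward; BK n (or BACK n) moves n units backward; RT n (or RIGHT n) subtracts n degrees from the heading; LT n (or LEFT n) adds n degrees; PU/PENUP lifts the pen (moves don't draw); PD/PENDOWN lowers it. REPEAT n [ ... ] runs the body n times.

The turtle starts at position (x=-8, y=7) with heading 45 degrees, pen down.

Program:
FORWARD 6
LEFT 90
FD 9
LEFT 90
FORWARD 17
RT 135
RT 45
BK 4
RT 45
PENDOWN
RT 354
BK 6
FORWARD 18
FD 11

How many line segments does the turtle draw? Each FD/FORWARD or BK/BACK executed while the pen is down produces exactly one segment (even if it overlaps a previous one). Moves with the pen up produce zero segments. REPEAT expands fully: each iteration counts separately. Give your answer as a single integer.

Executing turtle program step by step:
Start: pos=(-8,7), heading=45, pen down
FD 6: (-8,7) -> (-3.757,11.243) [heading=45, draw]
LT 90: heading 45 -> 135
FD 9: (-3.757,11.243) -> (-10.121,17.607) [heading=135, draw]
LT 90: heading 135 -> 225
FD 17: (-10.121,17.607) -> (-22.142,5.586) [heading=225, draw]
RT 135: heading 225 -> 90
RT 45: heading 90 -> 45
BK 4: (-22.142,5.586) -> (-24.971,2.757) [heading=45, draw]
RT 45: heading 45 -> 0
PD: pen down
RT 354: heading 0 -> 6
BK 6: (-24.971,2.757) -> (-30.938,2.13) [heading=6, draw]
FD 18: (-30.938,2.13) -> (-13.036,4.012) [heading=6, draw]
FD 11: (-13.036,4.012) -> (-2.097,5.162) [heading=6, draw]
Final: pos=(-2.097,5.162), heading=6, 7 segment(s) drawn
Segments drawn: 7

Answer: 7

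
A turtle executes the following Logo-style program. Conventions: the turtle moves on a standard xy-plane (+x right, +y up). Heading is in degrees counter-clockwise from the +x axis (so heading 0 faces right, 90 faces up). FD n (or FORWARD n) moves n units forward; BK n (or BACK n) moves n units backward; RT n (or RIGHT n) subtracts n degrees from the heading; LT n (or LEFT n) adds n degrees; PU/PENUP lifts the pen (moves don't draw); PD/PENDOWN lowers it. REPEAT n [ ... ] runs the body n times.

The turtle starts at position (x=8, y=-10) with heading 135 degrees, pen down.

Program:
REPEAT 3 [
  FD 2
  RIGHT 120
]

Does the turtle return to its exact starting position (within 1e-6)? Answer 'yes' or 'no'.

Answer: yes

Derivation:
Executing turtle program step by step:
Start: pos=(8,-10), heading=135, pen down
REPEAT 3 [
  -- iteration 1/3 --
  FD 2: (8,-10) -> (6.586,-8.586) [heading=135, draw]
  RT 120: heading 135 -> 15
  -- iteration 2/3 --
  FD 2: (6.586,-8.586) -> (8.518,-8.068) [heading=15, draw]
  RT 120: heading 15 -> 255
  -- iteration 3/3 --
  FD 2: (8.518,-8.068) -> (8,-10) [heading=255, draw]
  RT 120: heading 255 -> 135
]
Final: pos=(8,-10), heading=135, 3 segment(s) drawn

Start position: (8, -10)
Final position: (8, -10)
Distance = 0; < 1e-6 -> CLOSED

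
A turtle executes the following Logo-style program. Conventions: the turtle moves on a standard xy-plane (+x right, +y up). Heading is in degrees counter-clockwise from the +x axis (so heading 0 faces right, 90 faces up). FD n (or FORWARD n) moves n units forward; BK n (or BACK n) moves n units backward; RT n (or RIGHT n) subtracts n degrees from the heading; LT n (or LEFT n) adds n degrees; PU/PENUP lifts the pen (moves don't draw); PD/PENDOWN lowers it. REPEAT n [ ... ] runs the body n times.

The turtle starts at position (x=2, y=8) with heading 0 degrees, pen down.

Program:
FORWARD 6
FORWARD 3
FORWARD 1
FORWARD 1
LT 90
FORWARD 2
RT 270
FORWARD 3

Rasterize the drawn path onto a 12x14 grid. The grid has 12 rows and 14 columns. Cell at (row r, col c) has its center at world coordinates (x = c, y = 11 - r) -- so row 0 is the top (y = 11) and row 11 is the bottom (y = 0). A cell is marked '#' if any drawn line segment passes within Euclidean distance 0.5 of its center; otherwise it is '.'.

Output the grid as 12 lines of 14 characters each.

Segment 0: (2,8) -> (8,8)
Segment 1: (8,8) -> (11,8)
Segment 2: (11,8) -> (12,8)
Segment 3: (12,8) -> (13,8)
Segment 4: (13,8) -> (13,10)
Segment 5: (13,10) -> (10,10)

Answer: ..............
..........####
.............#
..############
..............
..............
..............
..............
..............
..............
..............
..............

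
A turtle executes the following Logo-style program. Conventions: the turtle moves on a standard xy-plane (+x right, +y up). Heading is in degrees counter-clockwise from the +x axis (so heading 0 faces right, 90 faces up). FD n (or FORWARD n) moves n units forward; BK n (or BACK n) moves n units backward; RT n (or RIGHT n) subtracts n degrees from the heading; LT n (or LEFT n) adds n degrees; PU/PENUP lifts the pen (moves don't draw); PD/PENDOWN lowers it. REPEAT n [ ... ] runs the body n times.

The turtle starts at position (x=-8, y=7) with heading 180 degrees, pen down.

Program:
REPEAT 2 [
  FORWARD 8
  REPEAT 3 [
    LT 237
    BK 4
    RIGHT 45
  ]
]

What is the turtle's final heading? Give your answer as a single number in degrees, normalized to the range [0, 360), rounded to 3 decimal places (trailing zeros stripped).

Answer: 252

Derivation:
Executing turtle program step by step:
Start: pos=(-8,7), heading=180, pen down
REPEAT 2 [
  -- iteration 1/2 --
  FD 8: (-8,7) -> (-16,7) [heading=180, draw]
  REPEAT 3 [
    -- iteration 1/3 --
    LT 237: heading 180 -> 57
    BK 4: (-16,7) -> (-18.179,3.645) [heading=57, draw]
    RT 45: heading 57 -> 12
    -- iteration 2/3 --
    LT 237: heading 12 -> 249
    BK 4: (-18.179,3.645) -> (-16.745,7.38) [heading=249, draw]
    RT 45: heading 249 -> 204
    -- iteration 3/3 --
    LT 237: heading 204 -> 81
    BK 4: (-16.745,7.38) -> (-17.371,3.429) [heading=81, draw]
    RT 45: heading 81 -> 36
  ]
  -- iteration 2/2 --
  FD 8: (-17.371,3.429) -> (-10.899,8.131) [heading=36, draw]
  REPEAT 3 [
    -- iteration 1/3 --
    LT 237: heading 36 -> 273
    BK 4: (-10.899,8.131) -> (-11.108,12.126) [heading=273, draw]
    RT 45: heading 273 -> 228
    -- iteration 2/3 --
    LT 237: heading 228 -> 105
    BK 4: (-11.108,12.126) -> (-10.073,8.262) [heading=105, draw]
    RT 45: heading 105 -> 60
    -- iteration 3/3 --
    LT 237: heading 60 -> 297
    BK 4: (-10.073,8.262) -> (-11.889,11.826) [heading=297, draw]
    RT 45: heading 297 -> 252
  ]
]
Final: pos=(-11.889,11.826), heading=252, 8 segment(s) drawn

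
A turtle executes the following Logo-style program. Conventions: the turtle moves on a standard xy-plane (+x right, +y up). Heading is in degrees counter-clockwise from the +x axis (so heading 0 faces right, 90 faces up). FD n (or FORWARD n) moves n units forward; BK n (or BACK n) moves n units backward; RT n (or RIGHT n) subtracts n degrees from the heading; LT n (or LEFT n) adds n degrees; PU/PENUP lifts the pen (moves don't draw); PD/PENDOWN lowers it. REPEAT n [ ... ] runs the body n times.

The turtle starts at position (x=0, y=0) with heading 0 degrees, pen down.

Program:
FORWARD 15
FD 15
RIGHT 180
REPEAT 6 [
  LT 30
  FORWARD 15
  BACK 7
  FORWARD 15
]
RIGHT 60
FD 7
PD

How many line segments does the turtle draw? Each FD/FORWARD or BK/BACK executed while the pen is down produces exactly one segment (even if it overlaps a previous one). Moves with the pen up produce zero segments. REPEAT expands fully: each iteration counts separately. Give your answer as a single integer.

Answer: 21

Derivation:
Executing turtle program step by step:
Start: pos=(0,0), heading=0, pen down
FD 15: (0,0) -> (15,0) [heading=0, draw]
FD 15: (15,0) -> (30,0) [heading=0, draw]
RT 180: heading 0 -> 180
REPEAT 6 [
  -- iteration 1/6 --
  LT 30: heading 180 -> 210
  FD 15: (30,0) -> (17.01,-7.5) [heading=210, draw]
  BK 7: (17.01,-7.5) -> (23.072,-4) [heading=210, draw]
  FD 15: (23.072,-4) -> (10.081,-11.5) [heading=210, draw]
  -- iteration 2/6 --
  LT 30: heading 210 -> 240
  FD 15: (10.081,-11.5) -> (2.581,-24.49) [heading=240, draw]
  BK 7: (2.581,-24.49) -> (6.081,-18.428) [heading=240, draw]
  FD 15: (6.081,-18.428) -> (-1.419,-31.419) [heading=240, draw]
  -- iteration 3/6 --
  LT 30: heading 240 -> 270
  FD 15: (-1.419,-31.419) -> (-1.419,-46.419) [heading=270, draw]
  BK 7: (-1.419,-46.419) -> (-1.419,-39.419) [heading=270, draw]
  FD 15: (-1.419,-39.419) -> (-1.419,-54.419) [heading=270, draw]
  -- iteration 4/6 --
  LT 30: heading 270 -> 300
  FD 15: (-1.419,-54.419) -> (6.081,-67.409) [heading=300, draw]
  BK 7: (6.081,-67.409) -> (2.581,-61.347) [heading=300, draw]
  FD 15: (2.581,-61.347) -> (10.081,-74.337) [heading=300, draw]
  -- iteration 5/6 --
  LT 30: heading 300 -> 330
  FD 15: (10.081,-74.337) -> (23.072,-81.837) [heading=330, draw]
  BK 7: (23.072,-81.837) -> (17.01,-78.337) [heading=330, draw]
  FD 15: (17.01,-78.337) -> (30,-85.837) [heading=330, draw]
  -- iteration 6/6 --
  LT 30: heading 330 -> 0
  FD 15: (30,-85.837) -> (45,-85.837) [heading=0, draw]
  BK 7: (45,-85.837) -> (38,-85.837) [heading=0, draw]
  FD 15: (38,-85.837) -> (53,-85.837) [heading=0, draw]
]
RT 60: heading 0 -> 300
FD 7: (53,-85.837) -> (56.5,-91.899) [heading=300, draw]
PD: pen down
Final: pos=(56.5,-91.899), heading=300, 21 segment(s) drawn
Segments drawn: 21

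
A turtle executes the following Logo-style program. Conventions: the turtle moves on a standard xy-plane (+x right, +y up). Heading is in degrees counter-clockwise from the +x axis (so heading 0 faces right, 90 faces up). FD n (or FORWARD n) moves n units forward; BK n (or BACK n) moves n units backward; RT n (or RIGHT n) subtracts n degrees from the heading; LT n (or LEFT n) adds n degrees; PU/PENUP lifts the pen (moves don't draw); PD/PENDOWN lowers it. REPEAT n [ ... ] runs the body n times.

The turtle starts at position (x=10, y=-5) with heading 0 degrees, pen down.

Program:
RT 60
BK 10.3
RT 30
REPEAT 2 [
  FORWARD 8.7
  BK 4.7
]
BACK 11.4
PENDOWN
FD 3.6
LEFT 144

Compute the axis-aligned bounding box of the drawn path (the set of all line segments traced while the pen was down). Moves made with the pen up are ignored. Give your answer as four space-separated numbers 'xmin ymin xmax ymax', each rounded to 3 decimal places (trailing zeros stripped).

Executing turtle program step by step:
Start: pos=(10,-5), heading=0, pen down
RT 60: heading 0 -> 300
BK 10.3: (10,-5) -> (4.85,3.92) [heading=300, draw]
RT 30: heading 300 -> 270
REPEAT 2 [
  -- iteration 1/2 --
  FD 8.7: (4.85,3.92) -> (4.85,-4.78) [heading=270, draw]
  BK 4.7: (4.85,-4.78) -> (4.85,-0.08) [heading=270, draw]
  -- iteration 2/2 --
  FD 8.7: (4.85,-0.08) -> (4.85,-8.78) [heading=270, draw]
  BK 4.7: (4.85,-8.78) -> (4.85,-4.08) [heading=270, draw]
]
BK 11.4: (4.85,-4.08) -> (4.85,7.32) [heading=270, draw]
PD: pen down
FD 3.6: (4.85,7.32) -> (4.85,3.72) [heading=270, draw]
LT 144: heading 270 -> 54
Final: pos=(4.85,3.72), heading=54, 7 segment(s) drawn

Segment endpoints: x in {4.85, 4.85, 4.85, 10}, y in {-8.78, -5, -4.78, -4.08, -0.08, 3.72, 3.92, 7.32}
xmin=4.85, ymin=-8.78, xmax=10, ymax=7.32

Answer: 4.85 -8.78 10 7.32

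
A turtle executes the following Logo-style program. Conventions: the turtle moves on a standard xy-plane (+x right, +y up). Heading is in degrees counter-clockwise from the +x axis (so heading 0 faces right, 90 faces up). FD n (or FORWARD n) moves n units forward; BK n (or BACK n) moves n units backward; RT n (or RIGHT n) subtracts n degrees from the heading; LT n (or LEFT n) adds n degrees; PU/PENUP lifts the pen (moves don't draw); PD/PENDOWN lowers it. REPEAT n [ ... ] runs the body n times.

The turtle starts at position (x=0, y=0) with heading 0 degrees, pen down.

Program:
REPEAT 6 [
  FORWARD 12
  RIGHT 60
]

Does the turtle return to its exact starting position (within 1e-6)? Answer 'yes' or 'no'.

Executing turtle program step by step:
Start: pos=(0,0), heading=0, pen down
REPEAT 6 [
  -- iteration 1/6 --
  FD 12: (0,0) -> (12,0) [heading=0, draw]
  RT 60: heading 0 -> 300
  -- iteration 2/6 --
  FD 12: (12,0) -> (18,-10.392) [heading=300, draw]
  RT 60: heading 300 -> 240
  -- iteration 3/6 --
  FD 12: (18,-10.392) -> (12,-20.785) [heading=240, draw]
  RT 60: heading 240 -> 180
  -- iteration 4/6 --
  FD 12: (12,-20.785) -> (0,-20.785) [heading=180, draw]
  RT 60: heading 180 -> 120
  -- iteration 5/6 --
  FD 12: (0,-20.785) -> (-6,-10.392) [heading=120, draw]
  RT 60: heading 120 -> 60
  -- iteration 6/6 --
  FD 12: (-6,-10.392) -> (0,0) [heading=60, draw]
  RT 60: heading 60 -> 0
]
Final: pos=(0,0), heading=0, 6 segment(s) drawn

Start position: (0, 0)
Final position: (0, 0)
Distance = 0; < 1e-6 -> CLOSED

Answer: yes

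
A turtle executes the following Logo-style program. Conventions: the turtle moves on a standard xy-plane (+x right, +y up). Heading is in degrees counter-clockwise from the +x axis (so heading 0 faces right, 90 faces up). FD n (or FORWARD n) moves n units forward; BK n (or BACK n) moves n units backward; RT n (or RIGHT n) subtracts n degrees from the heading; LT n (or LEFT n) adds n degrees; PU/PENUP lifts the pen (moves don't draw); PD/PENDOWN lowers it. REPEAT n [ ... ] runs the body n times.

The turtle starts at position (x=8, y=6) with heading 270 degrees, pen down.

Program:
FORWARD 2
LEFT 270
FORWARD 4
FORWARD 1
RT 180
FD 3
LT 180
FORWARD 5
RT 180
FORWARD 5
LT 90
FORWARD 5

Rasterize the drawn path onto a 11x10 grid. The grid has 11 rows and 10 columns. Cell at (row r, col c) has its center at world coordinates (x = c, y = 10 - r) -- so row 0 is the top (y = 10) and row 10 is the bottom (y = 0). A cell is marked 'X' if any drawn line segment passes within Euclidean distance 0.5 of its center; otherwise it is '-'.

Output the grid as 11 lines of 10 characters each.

Answer: ----------
------X---
------X---
------X---
------X-X-
------X-X-
-XXXXXXXX-
----------
----------
----------
----------

Derivation:
Segment 0: (8,6) -> (8,4)
Segment 1: (8,4) -> (4,4)
Segment 2: (4,4) -> (3,4)
Segment 3: (3,4) -> (6,4)
Segment 4: (6,4) -> (1,4)
Segment 5: (1,4) -> (6,4)
Segment 6: (6,4) -> (6,9)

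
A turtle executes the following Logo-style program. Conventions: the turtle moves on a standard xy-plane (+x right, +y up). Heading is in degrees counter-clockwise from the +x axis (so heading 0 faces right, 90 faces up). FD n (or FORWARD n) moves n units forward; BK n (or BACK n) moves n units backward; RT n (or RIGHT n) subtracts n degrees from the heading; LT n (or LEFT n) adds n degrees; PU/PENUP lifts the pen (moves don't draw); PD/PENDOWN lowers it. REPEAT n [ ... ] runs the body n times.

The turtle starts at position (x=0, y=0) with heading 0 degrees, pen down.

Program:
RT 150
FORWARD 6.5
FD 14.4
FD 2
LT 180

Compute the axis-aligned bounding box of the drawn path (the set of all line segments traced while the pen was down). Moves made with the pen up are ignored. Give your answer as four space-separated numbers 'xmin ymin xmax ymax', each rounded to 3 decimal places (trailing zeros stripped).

Executing turtle program step by step:
Start: pos=(0,0), heading=0, pen down
RT 150: heading 0 -> 210
FD 6.5: (0,0) -> (-5.629,-3.25) [heading=210, draw]
FD 14.4: (-5.629,-3.25) -> (-18.1,-10.45) [heading=210, draw]
FD 2: (-18.1,-10.45) -> (-19.832,-11.45) [heading=210, draw]
LT 180: heading 210 -> 30
Final: pos=(-19.832,-11.45), heading=30, 3 segment(s) drawn

Segment endpoints: x in {-19.832, -18.1, -5.629, 0}, y in {-11.45, -10.45, -3.25, 0}
xmin=-19.832, ymin=-11.45, xmax=0, ymax=0

Answer: -19.832 -11.45 0 0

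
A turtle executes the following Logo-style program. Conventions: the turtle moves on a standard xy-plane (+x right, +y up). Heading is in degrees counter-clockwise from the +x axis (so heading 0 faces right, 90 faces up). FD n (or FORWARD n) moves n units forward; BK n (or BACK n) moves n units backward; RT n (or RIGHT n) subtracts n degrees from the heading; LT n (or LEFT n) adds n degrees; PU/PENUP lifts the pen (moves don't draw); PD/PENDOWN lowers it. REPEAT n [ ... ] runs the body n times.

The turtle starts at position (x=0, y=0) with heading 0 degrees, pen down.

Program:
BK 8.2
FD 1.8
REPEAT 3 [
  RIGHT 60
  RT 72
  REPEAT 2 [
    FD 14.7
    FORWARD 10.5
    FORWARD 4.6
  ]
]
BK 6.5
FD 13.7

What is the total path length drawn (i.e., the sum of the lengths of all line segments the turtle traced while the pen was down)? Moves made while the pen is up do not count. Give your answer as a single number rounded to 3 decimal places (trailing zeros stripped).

Answer: 209

Derivation:
Executing turtle program step by step:
Start: pos=(0,0), heading=0, pen down
BK 8.2: (0,0) -> (-8.2,0) [heading=0, draw]
FD 1.8: (-8.2,0) -> (-6.4,0) [heading=0, draw]
REPEAT 3 [
  -- iteration 1/3 --
  RT 60: heading 0 -> 300
  RT 72: heading 300 -> 228
  REPEAT 2 [
    -- iteration 1/2 --
    FD 14.7: (-6.4,0) -> (-16.236,-10.924) [heading=228, draw]
    FD 10.5: (-16.236,-10.924) -> (-23.262,-18.727) [heading=228, draw]
    FD 4.6: (-23.262,-18.727) -> (-26.34,-22.146) [heading=228, draw]
    -- iteration 2/2 --
    FD 14.7: (-26.34,-22.146) -> (-36.176,-33.07) [heading=228, draw]
    FD 10.5: (-36.176,-33.07) -> (-43.202,-40.873) [heading=228, draw]
    FD 4.6: (-43.202,-40.873) -> (-46.28,-44.291) [heading=228, draw]
  ]
  -- iteration 2/3 --
  RT 60: heading 228 -> 168
  RT 72: heading 168 -> 96
  REPEAT 2 [
    -- iteration 1/2 --
    FD 14.7: (-46.28,-44.291) -> (-47.817,-29.672) [heading=96, draw]
    FD 10.5: (-47.817,-29.672) -> (-48.914,-19.229) [heading=96, draw]
    FD 4.6: (-48.914,-19.229) -> (-49.395,-14.655) [heading=96, draw]
    -- iteration 2/2 --
    FD 14.7: (-49.395,-14.655) -> (-50.932,-0.035) [heading=96, draw]
    FD 10.5: (-50.932,-0.035) -> (-52.029,10.407) [heading=96, draw]
    FD 4.6: (-52.029,10.407) -> (-52.51,14.982) [heading=96, draw]
  ]
  -- iteration 3/3 --
  RT 60: heading 96 -> 36
  RT 72: heading 36 -> 324
  REPEAT 2 [
    -- iteration 1/2 --
    FD 14.7: (-52.51,14.982) -> (-40.618,6.342) [heading=324, draw]
    FD 10.5: (-40.618,6.342) -> (-32.123,0.17) [heading=324, draw]
    FD 4.6: (-32.123,0.17) -> (-28.401,-2.534) [heading=324, draw]
    -- iteration 2/2 --
    FD 14.7: (-28.401,-2.534) -> (-16.509,-11.174) [heading=324, draw]
    FD 10.5: (-16.509,-11.174) -> (-8.014,-17.346) [heading=324, draw]
    FD 4.6: (-8.014,-17.346) -> (-4.293,-20.05) [heading=324, draw]
  ]
]
BK 6.5: (-4.293,-20.05) -> (-9.551,-16.229) [heading=324, draw]
FD 13.7: (-9.551,-16.229) -> (1.532,-24.282) [heading=324, draw]
Final: pos=(1.532,-24.282), heading=324, 22 segment(s) drawn

Segment lengths:
  seg 1: (0,0) -> (-8.2,0), length = 8.2
  seg 2: (-8.2,0) -> (-6.4,0), length = 1.8
  seg 3: (-6.4,0) -> (-16.236,-10.924), length = 14.7
  seg 4: (-16.236,-10.924) -> (-23.262,-18.727), length = 10.5
  seg 5: (-23.262,-18.727) -> (-26.34,-22.146), length = 4.6
  seg 6: (-26.34,-22.146) -> (-36.176,-33.07), length = 14.7
  seg 7: (-36.176,-33.07) -> (-43.202,-40.873), length = 10.5
  seg 8: (-43.202,-40.873) -> (-46.28,-44.291), length = 4.6
  seg 9: (-46.28,-44.291) -> (-47.817,-29.672), length = 14.7
  seg 10: (-47.817,-29.672) -> (-48.914,-19.229), length = 10.5
  seg 11: (-48.914,-19.229) -> (-49.395,-14.655), length = 4.6
  seg 12: (-49.395,-14.655) -> (-50.932,-0.035), length = 14.7
  seg 13: (-50.932,-0.035) -> (-52.029,10.407), length = 10.5
  seg 14: (-52.029,10.407) -> (-52.51,14.982), length = 4.6
  seg 15: (-52.51,14.982) -> (-40.618,6.342), length = 14.7
  seg 16: (-40.618,6.342) -> (-32.123,0.17), length = 10.5
  seg 17: (-32.123,0.17) -> (-28.401,-2.534), length = 4.6
  seg 18: (-28.401,-2.534) -> (-16.509,-11.174), length = 14.7
  seg 19: (-16.509,-11.174) -> (-8.014,-17.346), length = 10.5
  seg 20: (-8.014,-17.346) -> (-4.293,-20.05), length = 4.6
  seg 21: (-4.293,-20.05) -> (-9.551,-16.229), length = 6.5
  seg 22: (-9.551,-16.229) -> (1.532,-24.282), length = 13.7
Total = 209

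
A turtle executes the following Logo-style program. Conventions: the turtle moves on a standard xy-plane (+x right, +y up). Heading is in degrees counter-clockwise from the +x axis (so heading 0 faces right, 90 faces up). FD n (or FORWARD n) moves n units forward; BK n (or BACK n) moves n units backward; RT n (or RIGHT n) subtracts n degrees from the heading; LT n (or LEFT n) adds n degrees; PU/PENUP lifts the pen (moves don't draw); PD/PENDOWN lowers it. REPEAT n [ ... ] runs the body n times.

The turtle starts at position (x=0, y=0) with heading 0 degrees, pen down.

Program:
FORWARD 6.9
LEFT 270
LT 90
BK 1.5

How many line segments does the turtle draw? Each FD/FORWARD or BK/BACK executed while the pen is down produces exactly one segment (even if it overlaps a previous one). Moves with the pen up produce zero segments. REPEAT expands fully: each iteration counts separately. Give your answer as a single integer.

Answer: 2

Derivation:
Executing turtle program step by step:
Start: pos=(0,0), heading=0, pen down
FD 6.9: (0,0) -> (6.9,0) [heading=0, draw]
LT 270: heading 0 -> 270
LT 90: heading 270 -> 0
BK 1.5: (6.9,0) -> (5.4,0) [heading=0, draw]
Final: pos=(5.4,0), heading=0, 2 segment(s) drawn
Segments drawn: 2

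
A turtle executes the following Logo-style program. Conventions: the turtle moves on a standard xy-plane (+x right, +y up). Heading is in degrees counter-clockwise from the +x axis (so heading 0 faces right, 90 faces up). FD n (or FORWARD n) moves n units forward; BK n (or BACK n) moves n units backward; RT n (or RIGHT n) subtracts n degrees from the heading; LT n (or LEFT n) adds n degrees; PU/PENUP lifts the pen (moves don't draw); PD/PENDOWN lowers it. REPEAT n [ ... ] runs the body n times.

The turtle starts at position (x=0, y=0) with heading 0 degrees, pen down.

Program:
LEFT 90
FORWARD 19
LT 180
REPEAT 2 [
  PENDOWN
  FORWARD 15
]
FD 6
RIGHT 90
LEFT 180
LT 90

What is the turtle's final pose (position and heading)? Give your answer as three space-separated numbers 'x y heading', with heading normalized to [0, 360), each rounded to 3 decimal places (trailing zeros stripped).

Answer: 0 -17 90

Derivation:
Executing turtle program step by step:
Start: pos=(0,0), heading=0, pen down
LT 90: heading 0 -> 90
FD 19: (0,0) -> (0,19) [heading=90, draw]
LT 180: heading 90 -> 270
REPEAT 2 [
  -- iteration 1/2 --
  PD: pen down
  FD 15: (0,19) -> (0,4) [heading=270, draw]
  -- iteration 2/2 --
  PD: pen down
  FD 15: (0,4) -> (0,-11) [heading=270, draw]
]
FD 6: (0,-11) -> (0,-17) [heading=270, draw]
RT 90: heading 270 -> 180
LT 180: heading 180 -> 0
LT 90: heading 0 -> 90
Final: pos=(0,-17), heading=90, 4 segment(s) drawn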